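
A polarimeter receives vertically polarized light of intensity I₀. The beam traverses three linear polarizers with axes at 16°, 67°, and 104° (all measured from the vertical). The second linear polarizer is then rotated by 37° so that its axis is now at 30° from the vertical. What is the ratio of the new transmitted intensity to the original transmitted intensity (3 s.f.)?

Before rotation:
I₁ = I₀ cos²(16° − 0°) = I₀ cos²(16°) = 0.924 I₀.
I₂ = I₁ cos²(67° − 16°) = 0.924 I₀ · cos²(51°) = 0.366 I₀.
I₃ = I₂ cos²(104° − 67°) = 0.366 I₀ · cos²(37°) = 0.2334 I₀.
After rotation:
I₁ = I₀ cos²(16° − 0°) = I₀ cos²(16°) = 0.924 I₀.
I₂ = I₁ cos²(30° − 16°) = 0.924 I₀ · cos²(14°) = 0.8699 I₀.
I₃ = I₂ cos²(104° − 30°) = 0.8699 I₀ · cos²(74°) = 0.06609 I₀.
Ratio = 0.06609 / 0.2334 = 0.2832.

I_new/I_old ≈ 0.283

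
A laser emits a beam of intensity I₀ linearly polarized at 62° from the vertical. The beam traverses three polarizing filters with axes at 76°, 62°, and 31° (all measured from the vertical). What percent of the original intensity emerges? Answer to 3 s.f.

≈ 65.1%

I₁ = I₀ cos²(76° − 62°) = I₀ cos²(14°) = 0.9415 I₀.
I₂ = I₁ cos²(62° − 76°) = 0.9415 I₀ · cos²(14°) = 0.8864 I₀.
I₃ = I₂ cos²(31° − 62°) = 0.8864 I₀ · cos²(31°) = 0.6512 I₀.
That is 65.12% of the incident intensity.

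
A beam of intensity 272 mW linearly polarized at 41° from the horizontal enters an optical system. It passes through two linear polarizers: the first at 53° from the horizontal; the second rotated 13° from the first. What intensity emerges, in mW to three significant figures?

I ≈ 247 mW

I₁ = 272 mW · cos²(12°) = 260.2 mW.
I₂ = I₁ · cos²(13°) = 260.2 · 0.9494 = 247.1 mW.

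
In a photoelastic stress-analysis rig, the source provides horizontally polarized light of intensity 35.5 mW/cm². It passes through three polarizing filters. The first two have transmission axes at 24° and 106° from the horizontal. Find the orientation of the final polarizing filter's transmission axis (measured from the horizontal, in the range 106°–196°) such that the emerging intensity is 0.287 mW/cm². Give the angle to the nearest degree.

θ ≈ 151°

I₁ = I₀ cos²(24° − 0°) = I₀ cos²(24°) = 0.8346 I₀.
I₂ = I₁ cos²(106° − 24°) = 0.8346 I₀ · cos²(82°) = 0.01616 I₀.
Target fraction: 0.287 / 35.5 mW/cm² = 0.008085 of I₀.
Need I₃/I₀ = 0.008085, so cos²(θ − 106°) = 0.008085 / 0.01616 = 0.5001.
θ − 106° = arccos(√0.5001) = 45.0°, giving θ ≈ 106 + 45.0 = 151.0°.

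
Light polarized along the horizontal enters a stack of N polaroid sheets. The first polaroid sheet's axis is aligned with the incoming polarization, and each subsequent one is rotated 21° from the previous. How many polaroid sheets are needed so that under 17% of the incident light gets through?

First polarizer is aligned with the polarization: full transmission.
Each further stage multiplies by cos²(21°) = 0.8716.
After N polarizers: T = 0.8716^(N−1). Require T < 0.17 ⇒ N−1 > ln(0.17)/ln(0.8716) = 12.89, so N−1 ≥ 13 and N = 14.
Check: N=14 gives T = 0.1675 < 0.17; N=13 gives T = 0.1922.

N = 14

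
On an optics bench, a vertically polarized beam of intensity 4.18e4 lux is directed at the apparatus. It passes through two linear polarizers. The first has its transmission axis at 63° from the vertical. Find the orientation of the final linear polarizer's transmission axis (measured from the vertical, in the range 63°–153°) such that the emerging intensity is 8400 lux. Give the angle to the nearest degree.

θ ≈ 72°

By Malus's law, I₁ = I₀ cos²(63° − 0°) = I₀ cos²(63°) = 0.2061 I₀.
Target fraction: 8400 / 4.18e4 lux = 0.201 of I₀.
Need I₂/I₀ = 0.201, so cos²(θ − 63°) = 0.201 / 0.2061 = 0.975.
θ − 63° = arccos(√0.975) = 9.1°, giving θ ≈ 63 + 9.1 = 72.1°.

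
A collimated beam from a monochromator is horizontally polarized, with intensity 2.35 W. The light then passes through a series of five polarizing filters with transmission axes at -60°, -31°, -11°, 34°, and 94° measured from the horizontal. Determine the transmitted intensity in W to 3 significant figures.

I ≈ 0.0496 W

I₁ = 2.35 W · cos²(60°) = 0.5875 W.
I₂ = I₁ · cos²(29°) = 0.5875 · 0.765 = 0.4494 W.
I₃ = I₂ · cos²(20°) = 0.4494 · 0.883 = 0.3968 W.
I₄ = I₃ · cos²(45°) = 0.3968 · 0.5 = 0.1984 W.
I₅ = I₄ · cos²(60°) = 0.1984 · 0.25 = 0.04961 W.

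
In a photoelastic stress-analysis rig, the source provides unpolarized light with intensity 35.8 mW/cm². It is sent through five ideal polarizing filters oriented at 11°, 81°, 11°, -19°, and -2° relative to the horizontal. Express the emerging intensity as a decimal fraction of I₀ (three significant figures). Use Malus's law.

Unpolarized light through the first polarizer → I₁ = 35.8 mW/cm²/2 = 17.9 mW/cm², polarized at 11°.
I₂ = I₁ · cos²(70°) = 17.9 · 0.117 = 2.094 mW/cm².
I₃ = I₂ · cos²(70°) = 2.094 · 0.117 = 0.2449 mW/cm².
I₄ = I₃ · cos²(30°) = 0.2449 · 0.75 = 0.1837 mW/cm².
I₅ = I₄ · cos²(17°) = 0.1837 · 0.9145 = 0.168 mW/cm².
Transmitted fraction = 0.004693.

I/I₀ ≈ 0.00469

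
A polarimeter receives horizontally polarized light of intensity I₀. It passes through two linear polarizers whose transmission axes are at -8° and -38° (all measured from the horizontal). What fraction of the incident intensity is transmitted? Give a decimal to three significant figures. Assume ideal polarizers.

≈ 0.735 I₀

By Malus's law, I₁ = I₀ cos²(-8° − 0°) = I₀ cos²(8°) = 0.9806 I₀.
I₂ = I₁ cos²(-38° + 8°) = 0.9806 I₀ · cos²(30°) = 0.7355 I₀.
Transmitted fraction = 0.7355.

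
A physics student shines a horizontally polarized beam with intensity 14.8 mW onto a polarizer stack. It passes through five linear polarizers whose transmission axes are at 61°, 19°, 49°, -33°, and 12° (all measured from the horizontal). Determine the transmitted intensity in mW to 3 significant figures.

I ≈ 0.0140 mW

I₁ = 14.8 mW · cos²(61°) = 3.479 mW.
I₂ = I₁ · cos²(42°) = 3.479 · 0.5523 = 1.921 mW.
I₃ = I₂ · cos²(30°) = 1.921 · 0.75 = 1.441 mW.
I₄ = I₃ · cos²(82°) = 1.441 · 0.01937 = 0.02791 mW.
I₅ = I₄ · cos²(45°) = 0.02791 · 0.5 = 0.01395 mW.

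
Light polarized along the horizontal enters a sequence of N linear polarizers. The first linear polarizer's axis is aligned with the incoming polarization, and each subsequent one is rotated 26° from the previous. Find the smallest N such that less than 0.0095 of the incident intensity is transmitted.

N = 23

First polarizer is aligned with the polarization: full transmission.
Each further stage multiplies by cos²(26°) = 0.8078.
After N polarizers: T = 0.8078^(N−1). Require T < 0.0095 ⇒ N−1 > ln(0.0095)/ln(0.8078) = 21.82, so N−1 ≥ 22 and N = 23.
Check: N=23 gives T = 0.009142 < 0.0095; N=22 gives T = 0.01132.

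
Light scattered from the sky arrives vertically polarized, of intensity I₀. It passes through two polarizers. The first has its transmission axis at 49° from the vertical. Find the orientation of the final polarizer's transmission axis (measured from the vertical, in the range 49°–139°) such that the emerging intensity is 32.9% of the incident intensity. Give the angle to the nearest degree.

θ ≈ 78°

I₁ = I₀ cos²(49° − 0°) = I₀ cos²(49°) = 0.4304 I₀.
Need I₂/I₀ = 0.329, so cos²(θ − 49°) = 0.329 / 0.4304 = 0.7644.
θ − 49° = arccos(√0.7644) = 29.0°, giving θ ≈ 49 + 29.0 = 78.0°.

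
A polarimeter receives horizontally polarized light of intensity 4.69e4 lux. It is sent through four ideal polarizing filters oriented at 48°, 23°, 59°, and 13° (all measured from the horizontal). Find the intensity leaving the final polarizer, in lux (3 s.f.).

I₁ = 4.69e4 lux · cos²(48°) = 2.1e+04 lux.
I₂ = I₁ · cos²(25°) = 2.1e+04 · 0.8214 = 1.725e+04 lux.
I₃ = I₂ · cos²(36°) = 1.725e+04 · 0.6545 = 1.129e+04 lux.
I₄ = I₃ · cos²(46°) = 1.129e+04 · 0.4826 = 5448 lux.

I ≈ 5450 lux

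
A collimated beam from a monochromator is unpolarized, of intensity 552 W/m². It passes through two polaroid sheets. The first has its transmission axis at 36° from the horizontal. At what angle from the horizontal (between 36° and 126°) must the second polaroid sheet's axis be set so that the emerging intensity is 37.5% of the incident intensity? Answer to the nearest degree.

Unpolarized light through the first polarizer → I₁ = ½ I₀, now polarized at 36°.
Need I₂/I₀ = 0.375, so cos²(θ − 36°) = 0.375 / 0.5 = 0.75.
θ − 36° = arccos(√0.75) = 30.0°, giving θ ≈ 36 + 30.0 = 66.0°.

θ ≈ 66°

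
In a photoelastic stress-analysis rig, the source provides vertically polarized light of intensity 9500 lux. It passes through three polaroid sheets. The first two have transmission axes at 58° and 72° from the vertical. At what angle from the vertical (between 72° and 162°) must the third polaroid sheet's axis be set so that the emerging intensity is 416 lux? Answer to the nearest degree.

θ ≈ 138°

By Malus's law, I₁ = I₀ cos²(58° − 0°) = I₀ cos²(58°) = 0.2808 I₀.
I₂ = I₁ cos²(72° − 58°) = 0.2808 I₀ · cos²(14°) = 0.2644 I₀.
Target fraction: 416 / 9500 lux = 0.04379 of I₀.
Need I₃/I₀ = 0.04379, so cos²(θ − 72°) = 0.04379 / 0.2644 = 0.1656.
θ − 72° = arccos(√0.1656) = 66.0°, giving θ ≈ 72 + 66.0 = 138.0°.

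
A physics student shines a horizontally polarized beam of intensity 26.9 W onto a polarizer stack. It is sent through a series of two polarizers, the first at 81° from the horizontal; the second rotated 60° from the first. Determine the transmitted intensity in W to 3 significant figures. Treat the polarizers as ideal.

I₁ = 26.9 W · cos²(81°) = 0.6583 W.
I₂ = I₁ · cos²(60°) = 0.6583 · 0.25 = 0.1646 W.

I ≈ 0.165 W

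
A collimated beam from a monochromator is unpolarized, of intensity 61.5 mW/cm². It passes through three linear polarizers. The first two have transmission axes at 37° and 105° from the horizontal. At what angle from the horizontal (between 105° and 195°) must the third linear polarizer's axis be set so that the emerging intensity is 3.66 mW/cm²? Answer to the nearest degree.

θ ≈ 128°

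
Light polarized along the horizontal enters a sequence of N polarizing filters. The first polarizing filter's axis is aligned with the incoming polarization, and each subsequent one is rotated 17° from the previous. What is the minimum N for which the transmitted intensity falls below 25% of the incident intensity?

First polarizer is aligned with the polarization: full transmission.
Each further stage multiplies by cos²(17°) = 0.9145.
After N polarizers: T = 0.9145^(N−1). Require T < 0.25 ⇒ N−1 > ln(0.25)/ln(0.9145) = 15.51, so N−1 ≥ 16 and N = 17.
Check: N=17 gives T = 0.2394 < 0.25; N=16 gives T = 0.2618.

N = 17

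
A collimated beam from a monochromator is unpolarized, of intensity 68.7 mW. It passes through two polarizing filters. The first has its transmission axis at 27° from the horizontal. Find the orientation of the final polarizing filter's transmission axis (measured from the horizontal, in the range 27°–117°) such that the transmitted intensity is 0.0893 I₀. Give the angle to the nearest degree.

Unpolarized light through the first polarizer → I₁ = ½ I₀, now polarized at 27°.
Need I₂/I₀ = 0.0893, so cos²(θ − 27°) = 0.0893 / 0.5 = 0.1786.
θ − 27° = arccos(√0.1786) = 65.0°, giving θ ≈ 27 + 65.0 = 92.0°.

θ ≈ 92°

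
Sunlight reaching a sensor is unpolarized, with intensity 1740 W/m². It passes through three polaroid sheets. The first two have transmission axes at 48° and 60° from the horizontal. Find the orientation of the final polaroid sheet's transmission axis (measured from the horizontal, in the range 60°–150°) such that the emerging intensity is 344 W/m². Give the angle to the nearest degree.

θ ≈ 110°

Unpolarized light through the first polarizer → I₁ = ½ I₀, now polarized at 48°.
I₂ = I₁ cos²(60° − 48°) = 0.5 I₀ · cos²(12°) = 0.4784 I₀.
Target fraction: 344 / 1740 W/m² = 0.1977 of I₀.
Need I₃/I₀ = 0.1977, so cos²(θ − 60°) = 0.1977 / 0.4784 = 0.4133.
θ − 60° = arccos(√0.4133) = 50.0°, giving θ ≈ 60 + 50.0 = 110.0°.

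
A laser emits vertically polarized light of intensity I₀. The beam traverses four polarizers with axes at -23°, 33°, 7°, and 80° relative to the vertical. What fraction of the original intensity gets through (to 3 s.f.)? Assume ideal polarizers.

≈ 0.0183 I₀

By Malus's law, I₁ = I₀ cos²(-23° − 0°) = I₀ cos²(23°) = 0.8473 I₀.
I₂ = I₁ cos²(33° + 23°) = 0.8473 I₀ · cos²(56°) = 0.265 I₀.
I₃ = I₂ cos²(7° − 33°) = 0.265 I₀ · cos²(26°) = 0.214 I₀.
I₄ = I₃ cos²(80° − 7°) = 0.214 I₀ · cos²(73°) = 0.0183 I₀.
Transmitted fraction = 0.0183.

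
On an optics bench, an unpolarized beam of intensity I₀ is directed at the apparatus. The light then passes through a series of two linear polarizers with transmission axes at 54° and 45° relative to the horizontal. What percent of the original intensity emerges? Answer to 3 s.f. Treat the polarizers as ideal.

Unpolarized light through the first polarizer → I₁ = ½ I₀, now polarized at 54°.
I₂ = I₁ cos²(45° − 54°) = 0.5 I₀ · cos²(9°) = 0.4878 I₀.
That is 48.78% of the incident intensity.

≈ 48.8%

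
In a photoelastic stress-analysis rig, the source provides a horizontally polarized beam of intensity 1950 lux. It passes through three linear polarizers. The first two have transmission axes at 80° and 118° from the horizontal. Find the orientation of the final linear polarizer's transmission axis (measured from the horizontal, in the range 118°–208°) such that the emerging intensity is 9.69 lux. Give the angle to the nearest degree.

θ ≈ 177°

By Malus's law, I₁ = I₀ cos²(80° − 0°) = I₀ cos²(80°) = 0.03015 I₀.
I₂ = I₁ cos²(118° − 80°) = 0.03015 I₀ · cos²(38°) = 0.01872 I₀.
Target fraction: 9.69 / 1950 lux = 0.004969 of I₀.
Need I₃/I₀ = 0.004969, so cos²(θ − 118°) = 0.004969 / 0.01872 = 0.2654.
θ − 118° = arccos(√0.2654) = 59.0°, giving θ ≈ 118 + 59.0 = 177.0°.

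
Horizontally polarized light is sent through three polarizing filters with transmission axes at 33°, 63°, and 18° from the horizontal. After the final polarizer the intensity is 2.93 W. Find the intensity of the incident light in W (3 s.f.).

I₀ ≈ 11.1 W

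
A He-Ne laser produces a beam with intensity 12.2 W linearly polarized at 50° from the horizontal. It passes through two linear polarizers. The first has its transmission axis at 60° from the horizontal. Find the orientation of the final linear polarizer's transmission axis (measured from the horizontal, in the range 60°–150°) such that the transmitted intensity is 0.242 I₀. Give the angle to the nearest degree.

I₁ = I₀ cos²(60° − 50°) = I₀ cos²(10°) = 0.9698 I₀.
Need I₂/I₀ = 0.242, so cos²(θ − 60°) = 0.242 / 0.9698 = 0.2495.
θ − 60° = arccos(√0.2495) = 60.0°, giving θ ≈ 60 + 60.0 = 120.0°.

θ ≈ 120°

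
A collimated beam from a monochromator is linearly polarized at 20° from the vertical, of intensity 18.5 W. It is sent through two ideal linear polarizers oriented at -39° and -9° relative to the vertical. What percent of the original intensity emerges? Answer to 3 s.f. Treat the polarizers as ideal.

≈ 19.9%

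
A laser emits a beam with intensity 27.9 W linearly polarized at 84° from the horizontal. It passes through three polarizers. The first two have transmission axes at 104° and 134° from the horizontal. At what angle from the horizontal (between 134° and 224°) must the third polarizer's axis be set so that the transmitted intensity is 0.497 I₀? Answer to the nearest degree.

θ ≈ 164°

By Malus's law, I₁ = I₀ cos²(104° − 84°) = I₀ cos²(20°) = 0.883 I₀.
I₂ = I₁ cos²(134° − 104°) = 0.883 I₀ · cos²(30°) = 0.6623 I₀.
Need I₃/I₀ = 0.497, so cos²(θ − 134°) = 0.497 / 0.6623 = 0.7505.
θ − 134° = arccos(√0.7505) = 30.0°, giving θ ≈ 134 + 30.0 = 164.0°.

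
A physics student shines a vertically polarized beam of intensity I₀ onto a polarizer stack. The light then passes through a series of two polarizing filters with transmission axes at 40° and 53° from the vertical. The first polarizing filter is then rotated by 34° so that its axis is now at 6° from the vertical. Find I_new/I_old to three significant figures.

Before rotation:
I₁ = I₀ cos²(40° − 0°) = I₀ cos²(40°) = 0.5868 I₀.
I₂ = I₁ cos²(53° − 40°) = 0.5868 I₀ · cos²(13°) = 0.5571 I₀.
After rotation:
I₁ = I₀ cos²(6° − 0°) = I₀ cos²(6°) = 0.9891 I₀.
I₂ = I₁ cos²(53° − 6°) = 0.9891 I₀ · cos²(47°) = 0.46 I₀.
Ratio = 0.46 / 0.5571 = 0.8257.

I_new/I_old ≈ 0.826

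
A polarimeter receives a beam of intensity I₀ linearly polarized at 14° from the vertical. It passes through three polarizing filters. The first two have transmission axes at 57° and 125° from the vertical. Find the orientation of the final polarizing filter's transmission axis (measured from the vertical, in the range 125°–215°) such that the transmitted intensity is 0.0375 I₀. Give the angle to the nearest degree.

θ ≈ 170°

I₁ = I₀ cos²(57° − 14°) = I₀ cos²(43°) = 0.5349 I₀.
I₂ = I₁ cos²(125° − 57°) = 0.5349 I₀ · cos²(68°) = 0.07506 I₀.
Need I₃/I₀ = 0.0375, so cos²(θ − 125°) = 0.0375 / 0.07506 = 0.4996.
θ − 125° = arccos(√0.4996) = 45.0°, giving θ ≈ 125 + 45.0 = 170.0°.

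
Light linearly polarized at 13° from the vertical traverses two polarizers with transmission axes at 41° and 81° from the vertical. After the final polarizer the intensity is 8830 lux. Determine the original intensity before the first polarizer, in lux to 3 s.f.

I₀ ≈ 1.93e4 lux

I₁ = I₀ cos²(41° − 13°) = I₀ cos²(28°) = 0.7796 I₀.
I₂ = I₁ cos²(81° − 41°) = 0.7796 I₀ · cos²(40°) = 0.4575 I₀.
So 8830 lux = 0.4575 I₀, giving I₀ = 8830/0.4575 = 1.93e+04 lux.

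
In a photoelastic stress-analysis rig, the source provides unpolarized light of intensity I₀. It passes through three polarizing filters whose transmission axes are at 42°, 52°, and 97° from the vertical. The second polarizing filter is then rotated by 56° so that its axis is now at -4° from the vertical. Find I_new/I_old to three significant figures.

I_new/I_old ≈ 0.0362

Before rotation:
Unpolarized light through the first polarizer → I₁ = ½ I₀, now polarized at 42°.
I₂ = I₁ cos²(52° − 42°) = 0.5 I₀ · cos²(10°) = 0.4849 I₀.
I₃ = I₂ cos²(97° − 52°) = 0.4849 I₀ · cos²(45°) = 0.2425 I₀.
After rotation:
Unpolarized light through the first polarizer → I₁ = ½ I₀, now polarized at 42°.
I₂ = I₁ cos²(-4° − 42°) = 0.5 I₀ · cos²(46°) = 0.2413 I₀.
Angle between axes 2 and 3: 79°. I₃ = 0.2413 I₀ · cos²(79°) = 0.008784 I₀.
Ratio = 0.008784 / 0.2425 = 0.03623.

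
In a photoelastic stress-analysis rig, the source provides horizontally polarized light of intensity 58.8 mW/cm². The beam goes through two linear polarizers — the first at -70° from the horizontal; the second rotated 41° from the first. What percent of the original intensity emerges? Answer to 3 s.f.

I₁ = 58.8 mW/cm² · cos²(70°) = 6.878 mW/cm².
I₂ = I₁ · cos²(41°) = 6.878 · 0.5696 = 3.918 mW/cm².
That is 6.663% of the incident intensity.

≈ 6.66%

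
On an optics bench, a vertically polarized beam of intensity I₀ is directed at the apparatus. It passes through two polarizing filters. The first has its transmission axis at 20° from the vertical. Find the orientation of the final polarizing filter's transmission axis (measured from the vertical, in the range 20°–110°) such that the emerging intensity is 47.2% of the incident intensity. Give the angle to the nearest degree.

θ ≈ 63°

I₁ = I₀ cos²(20° − 0°) = I₀ cos²(20°) = 0.883 I₀.
Need I₂/I₀ = 0.472, so cos²(θ − 20°) = 0.472 / 0.883 = 0.5345.
θ − 20° = arccos(√0.5345) = 43.0°, giving θ ≈ 20 + 43.0 = 63.0°.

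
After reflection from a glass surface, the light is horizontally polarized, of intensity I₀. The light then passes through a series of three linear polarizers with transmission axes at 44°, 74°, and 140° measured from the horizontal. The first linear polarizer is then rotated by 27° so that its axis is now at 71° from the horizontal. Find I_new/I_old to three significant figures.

Before rotation:
I₁ = I₀ cos²(44° − 0°) = I₀ cos²(44°) = 0.5174 I₀.
I₂ = I₁ cos²(74° − 44°) = 0.5174 I₀ · cos²(30°) = 0.3881 I₀.
I₃ = I₂ cos²(140° − 74°) = 0.3881 I₀ · cos²(66°) = 0.0642 I₀.
After rotation:
I₁ = I₀ cos²(71° − 0°) = I₀ cos²(71°) = 0.106 I₀.
I₂ = I₁ cos²(74° − 71°) = 0.106 I₀ · cos²(3°) = 0.1057 I₀.
I₃ = I₂ cos²(140° − 74°) = 0.1057 I₀ · cos²(66°) = 0.01749 I₀.
Ratio = 0.01749 / 0.0642 = 0.2724.

I_new/I_old ≈ 0.272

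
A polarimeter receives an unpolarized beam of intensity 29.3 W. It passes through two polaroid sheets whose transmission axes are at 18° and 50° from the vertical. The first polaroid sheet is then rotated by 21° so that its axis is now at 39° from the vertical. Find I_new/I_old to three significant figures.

Before rotation:
Unpolarized light through the first polarizer → I₁ = ½ I₀, now polarized at 18°.
I₂ = I₁ cos²(50° − 18°) = 0.5 I₀ · cos²(32°) = 0.3596 I₀.
After rotation:
Unpolarized light through the first polarizer → I₁ = ½ I₀, now polarized at 39°.
I₂ = I₁ cos²(50° − 39°) = 0.5 I₀ · cos²(11°) = 0.4818 I₀.
Ratio = 0.4818 / 0.3596 = 1.34.

I_new/I_old ≈ 1.34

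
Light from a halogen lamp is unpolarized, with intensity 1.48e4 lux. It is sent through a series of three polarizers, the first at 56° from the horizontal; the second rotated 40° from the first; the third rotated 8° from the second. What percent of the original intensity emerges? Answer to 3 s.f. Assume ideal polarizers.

Unpolarized light through the first polarizer → I₁ = 1.48e4 lux/2 = 7400 lux, polarized at 56°.
I₂ = I₁ · cos²(40°) = 7400 · 0.5868 = 4342 lux.
I₃ = I₂ · cos²(8°) = 4342 · 0.9806 = 4258 lux.
That is 28.77% of the incident intensity.

≈ 28.8%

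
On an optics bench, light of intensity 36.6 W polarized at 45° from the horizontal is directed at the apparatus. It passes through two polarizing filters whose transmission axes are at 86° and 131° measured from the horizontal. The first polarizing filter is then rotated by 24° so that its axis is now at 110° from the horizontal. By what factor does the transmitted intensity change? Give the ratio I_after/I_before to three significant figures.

I_new/I_old ≈ 0.547

Before rotation:
I₁ = I₀ cos²(86° − 45°) = I₀ cos²(41°) = 0.5696 I₀.
I₂ = I₁ cos²(131° − 86°) = 0.5696 I₀ · cos²(45°) = 0.2848 I₀.
After rotation:
I₁ = I₀ cos²(110° − 45°) = I₀ cos²(65°) = 0.1786 I₀.
I₂ = I₁ cos²(131° − 110°) = 0.1786 I₀ · cos²(21°) = 0.1557 I₀.
Ratio = 0.1557 / 0.2848 = 0.5466.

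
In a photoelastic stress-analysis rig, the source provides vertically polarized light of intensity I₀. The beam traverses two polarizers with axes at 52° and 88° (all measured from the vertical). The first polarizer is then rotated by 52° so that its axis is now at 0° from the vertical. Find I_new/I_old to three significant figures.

Before rotation:
By Malus's law, I₁ = I₀ cos²(52° − 0°) = I₀ cos²(52°) = 0.379 I₀.
I₂ = I₁ cos²(88° − 52°) = 0.379 I₀ · cos²(36°) = 0.2481 I₀.
After rotation:
I₁ = I₀ cos²(0° − 0°) = I₀ cos²(0°) = 1 I₀.
I₂ = I₁ cos²(88° − 0°) = 1 I₀ · cos²(88°) = 0.001218 I₀.
Ratio = 0.001218 / 0.2481 = 0.00491.

I_new/I_old ≈ 0.00491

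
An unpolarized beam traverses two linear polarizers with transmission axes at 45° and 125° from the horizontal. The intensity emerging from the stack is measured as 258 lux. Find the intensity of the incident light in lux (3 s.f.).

Unpolarized light through the first polarizer → I₁ = ½ I₀, now polarized at 45°.
I₂ = I₁ cos²(125° − 45°) = 0.5 I₀ · cos²(80°) = 0.01508 I₀.
So 258 lux = 0.01508 I₀, giving I₀ = 258/0.01508 = 1.711e+04 lux.

I₀ ≈ 1.71e4 lux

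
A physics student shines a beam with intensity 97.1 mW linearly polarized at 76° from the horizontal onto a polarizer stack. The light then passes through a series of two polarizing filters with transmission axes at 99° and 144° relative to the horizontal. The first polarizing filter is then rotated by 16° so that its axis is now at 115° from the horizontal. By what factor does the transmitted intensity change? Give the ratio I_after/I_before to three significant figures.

Before rotation:
By Malus's law, I₁ = I₀ cos²(99° − 76°) = I₀ cos²(23°) = 0.8473 I₀.
I₂ = I₁ cos²(144° − 99°) = 0.8473 I₀ · cos²(45°) = 0.4237 I₀.
After rotation:
I₁ = I₀ cos²(115° − 76°) = I₀ cos²(39°) = 0.604 I₀.
I₂ = I₁ cos²(144° − 115°) = 0.604 I₀ · cos²(29°) = 0.462 I₀.
Ratio = 0.462 / 0.4237 = 1.09.

I_new/I_old ≈ 1.09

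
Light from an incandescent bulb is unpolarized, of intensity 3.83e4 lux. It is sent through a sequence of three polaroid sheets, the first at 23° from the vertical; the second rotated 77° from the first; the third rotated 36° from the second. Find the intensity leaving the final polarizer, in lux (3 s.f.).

Unpolarized light through the first polarizer → I₁ = 3.83e4 lux/2 = 1.915e+04 lux, polarized at 23°.
I₂ = I₁ · cos²(77°) = 1.915e+04 · 0.0506 = 969 lux.
I₃ = I₂ · cos²(36°) = 969 · 0.6545 = 634.2 lux.

I ≈ 634 lux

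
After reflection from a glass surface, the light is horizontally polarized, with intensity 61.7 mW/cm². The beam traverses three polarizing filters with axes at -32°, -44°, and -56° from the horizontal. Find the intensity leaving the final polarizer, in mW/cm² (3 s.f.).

By Malus's law, I₁ = 61.7 mW/cm² · cos²(32°) = 44.37 mW/cm².
I₂ = I₁ · cos²(12°) = 44.37 · 0.9568 = 42.46 mW/cm².
I₃ = I₂ · cos²(12°) = 42.46 · 0.9568 = 40.62 mW/cm².

I ≈ 40.6 mW/cm²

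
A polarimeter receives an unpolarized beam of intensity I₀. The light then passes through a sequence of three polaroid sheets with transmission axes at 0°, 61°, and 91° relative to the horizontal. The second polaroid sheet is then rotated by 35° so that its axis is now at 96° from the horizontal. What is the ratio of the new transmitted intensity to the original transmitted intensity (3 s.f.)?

Before rotation:
Unpolarized light through the first polarizer → I₁ = ½ I₀, now polarized at 0°.
I₂ = I₁ cos²(61° − 0°) = 0.5 I₀ · cos²(61°) = 0.1175 I₀.
I₃ = I₂ cos²(91° − 61°) = 0.1175 I₀ · cos²(30°) = 0.08814 I₀.
After rotation:
Unpolarized light through the first polarizer → I₁ = ½ I₀, now polarized at 0°.
Angle between axes 1 and 2: 84°. I₂ = 0.5 I₀ · cos²(84°) = 0.005463 I₀.
I₃ = I₂ cos²(91° − 96°) = 0.005463 I₀ · cos²(5°) = 0.005422 I₀.
Ratio = 0.005422 / 0.08814 = 0.06151.

I_new/I_old ≈ 0.0615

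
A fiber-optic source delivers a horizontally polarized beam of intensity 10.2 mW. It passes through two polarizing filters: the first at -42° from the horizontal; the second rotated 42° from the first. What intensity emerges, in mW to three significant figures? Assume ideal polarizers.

I₁ = 10.2 mW · cos²(42°) = 5.633 mW.
I₂ = I₁ · cos²(42°) = 5.633 · 0.5523 = 3.111 mW.

I ≈ 3.11 mW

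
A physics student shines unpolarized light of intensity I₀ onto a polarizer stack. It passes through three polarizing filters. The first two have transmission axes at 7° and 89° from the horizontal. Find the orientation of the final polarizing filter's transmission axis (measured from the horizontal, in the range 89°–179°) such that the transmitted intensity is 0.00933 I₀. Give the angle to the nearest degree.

θ ≈ 100°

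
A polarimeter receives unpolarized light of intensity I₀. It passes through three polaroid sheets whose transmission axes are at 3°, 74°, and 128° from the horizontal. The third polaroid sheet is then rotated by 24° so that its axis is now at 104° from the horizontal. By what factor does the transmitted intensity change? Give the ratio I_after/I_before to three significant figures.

Before rotation:
Unpolarized light through the first polarizer → I₁ = ½ I₀, now polarized at 3°.
I₂ = I₁ cos²(74° − 3°) = 0.5 I₀ · cos²(71°) = 0.053 I₀.
I₃ = I₂ cos²(128° − 74°) = 0.053 I₀ · cos²(54°) = 0.01831 I₀.
After rotation:
Unpolarized light through the first polarizer → I₁ = ½ I₀, now polarized at 3°.
I₂ = I₁ cos²(74° − 3°) = 0.5 I₀ · cos²(71°) = 0.053 I₀.
I₃ = I₂ cos²(104° − 74°) = 0.053 I₀ · cos²(30°) = 0.03975 I₀.
Ratio = 0.03975 / 0.01831 = 2.171.

I_new/I_old ≈ 2.17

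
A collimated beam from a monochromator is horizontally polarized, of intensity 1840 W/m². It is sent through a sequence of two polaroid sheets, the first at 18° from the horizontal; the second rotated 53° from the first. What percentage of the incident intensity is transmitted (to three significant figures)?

I₁ = 1840 W/m² · cos²(18°) = 1664 W/m².
I₂ = I₁ · cos²(53°) = 1664 · 0.3622 = 602.8 W/m².
That is 32.76% of the incident intensity.

≈ 32.8%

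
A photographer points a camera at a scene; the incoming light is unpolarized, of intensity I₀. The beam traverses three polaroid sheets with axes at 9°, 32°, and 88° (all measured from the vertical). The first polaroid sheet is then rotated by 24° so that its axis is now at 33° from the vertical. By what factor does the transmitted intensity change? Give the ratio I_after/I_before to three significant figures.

Before rotation:
Unpolarized light through the first polarizer → I₁ = ½ I₀, now polarized at 9°.
I₂ = I₁ cos²(32° − 9°) = 0.5 I₀ · cos²(23°) = 0.4237 I₀.
I₃ = I₂ cos²(88° − 32°) = 0.4237 I₀ · cos²(56°) = 0.1325 I₀.
After rotation:
Unpolarized light through the first polarizer → I₁ = ½ I₀, now polarized at 33°.
I₂ = I₁ cos²(32° − 33°) = 0.5 I₀ · cos²(1°) = 0.4998 I₀.
I₃ = I₂ cos²(88° − 32°) = 0.4998 I₀ · cos²(56°) = 0.1563 I₀.
Ratio = 0.1563 / 0.1325 = 1.18.

I_new/I_old ≈ 1.18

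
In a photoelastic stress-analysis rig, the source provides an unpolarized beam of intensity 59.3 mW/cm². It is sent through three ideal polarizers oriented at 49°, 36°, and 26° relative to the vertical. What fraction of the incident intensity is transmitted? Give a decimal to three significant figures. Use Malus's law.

Unpolarized light through the first polarizer → I₁ = 59.3 mW/cm²/2 = 29.65 mW/cm², polarized at 49°.
I₂ = I₁ · cos²(13°) = 29.65 · 0.9494 = 28.15 mW/cm².
I₃ = I₂ · cos²(10°) = 28.15 · 0.9698 = 27.3 mW/cm².
Transmitted fraction = 0.4604.

I/I₀ ≈ 0.460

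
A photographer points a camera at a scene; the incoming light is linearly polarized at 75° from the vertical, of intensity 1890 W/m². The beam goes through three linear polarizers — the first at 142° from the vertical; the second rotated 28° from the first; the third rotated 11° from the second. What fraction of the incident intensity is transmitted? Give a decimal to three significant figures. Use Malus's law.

By Malus's law, I₁ = 1890 W/m² · cos²(67°) = 288.5 W/m².
I₂ = I₁ · cos²(28°) = 288.5 · 0.7796 = 225 W/m².
I₃ = I₂ · cos²(11°) = 225 · 0.9636 = 216.8 W/m².
Transmitted fraction = 0.1147.

I/I₀ ≈ 0.115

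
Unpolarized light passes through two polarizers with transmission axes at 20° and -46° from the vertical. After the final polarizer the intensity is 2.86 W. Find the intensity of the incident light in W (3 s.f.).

Unpolarized light through the first polarizer → I₁ = ½ I₀, now polarized at 20°.
I₂ = I₁ cos²(-46° − 20°) = 0.5 I₀ · cos²(66°) = 0.08272 I₀.
So 2.86 W = 0.08272 I₀, giving I₀ = 2.86/0.08272 = 34.58 W.

I₀ ≈ 34.6 W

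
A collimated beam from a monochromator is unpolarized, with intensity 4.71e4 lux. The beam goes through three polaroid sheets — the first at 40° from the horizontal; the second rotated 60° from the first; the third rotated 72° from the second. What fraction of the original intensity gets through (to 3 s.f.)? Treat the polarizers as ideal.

I/I₀ ≈ 0.0119

Unpolarized light through the first polarizer → I₁ = 4.71e4 lux/2 = 2.355e+04 lux, polarized at 40°.
I₂ = I₁ · cos²(60°) = 2.355e+04 · 0.25 = 5888 lux.
I₃ = I₂ · cos²(72°) = 5888 · 0.09549 = 562.2 lux.
Transmitted fraction = 0.01194.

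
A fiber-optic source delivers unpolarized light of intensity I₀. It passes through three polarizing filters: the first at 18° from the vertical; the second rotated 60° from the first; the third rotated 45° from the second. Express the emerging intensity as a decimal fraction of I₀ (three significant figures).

≈ 0.0625 I₀

Unpolarized light through the first polarizer → I₁ = ½ I₀, now polarized at 18°.
I₂ = I₁ cos²(60°) = 0.5 · 0.25 I₀ = 0.125 I₀.
I₃ = I₂ cos²(45°) = 0.125 · 0.5 I₀ = 0.0625 I₀.
Transmitted fraction = 0.0625.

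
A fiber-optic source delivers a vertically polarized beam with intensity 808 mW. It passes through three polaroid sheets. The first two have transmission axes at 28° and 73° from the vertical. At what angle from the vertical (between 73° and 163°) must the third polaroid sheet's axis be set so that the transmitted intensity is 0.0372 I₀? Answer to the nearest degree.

θ ≈ 145°

I₁ = I₀ cos²(28° − 0°) = I₀ cos²(28°) = 0.7796 I₀.
I₂ = I₁ cos²(73° − 28°) = 0.7796 I₀ · cos²(45°) = 0.3898 I₀.
Need I₃/I₀ = 0.0372, so cos²(θ − 73°) = 0.0372 / 0.3898 = 0.09543.
θ − 73° = arccos(√0.09543) = 72.0°, giving θ ≈ 73 + 72.0 = 145.0°.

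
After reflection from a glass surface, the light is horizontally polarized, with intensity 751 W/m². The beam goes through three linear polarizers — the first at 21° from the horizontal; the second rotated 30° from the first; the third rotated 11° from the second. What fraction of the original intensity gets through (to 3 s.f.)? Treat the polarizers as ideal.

I₁ = 751 W/m² · cos²(21°) = 654.6 W/m².
I₂ = I₁ · cos²(30°) = 654.6 · 0.75 = 490.9 W/m².
I₃ = I₂ · cos²(11°) = 490.9 · 0.9636 = 473 W/m².
Transmitted fraction = 0.6299.

I/I₀ ≈ 0.630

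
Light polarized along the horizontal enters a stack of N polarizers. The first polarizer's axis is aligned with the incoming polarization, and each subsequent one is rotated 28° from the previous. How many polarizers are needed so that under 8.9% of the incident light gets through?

First polarizer is aligned with the polarization: full transmission.
Each further stage multiplies by cos²(28°) = 0.7796.
After N polarizers: T = 0.7796^(N−1). Require T < 0.089 ⇒ N−1 > ln(0.089)/ln(0.7796) = 9.72, so N−1 ≥ 10 and N = 11.
Check: N=11 gives T = 0.08293 < 0.089; N=10 gives T = 0.1064.

N = 11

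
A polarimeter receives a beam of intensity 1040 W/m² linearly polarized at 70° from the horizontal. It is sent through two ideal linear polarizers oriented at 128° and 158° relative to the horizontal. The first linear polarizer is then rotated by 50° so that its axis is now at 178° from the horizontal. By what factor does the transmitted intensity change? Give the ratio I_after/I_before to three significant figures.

I_new/I_old ≈ 0.400

Before rotation:
I₁ = I₀ cos²(128° − 70°) = I₀ cos²(58°) = 0.2808 I₀.
I₂ = I₁ cos²(158° − 128°) = 0.2808 I₀ · cos²(30°) = 0.2106 I₀.
After rotation:
I₁ = I₀ cos²(178° − 70°) = I₀ cos²(72°) = 0.09549 I₀.
I₂ = I₁ cos²(158° − 178°) = 0.09549 I₀ · cos²(20°) = 0.08432 I₀.
Ratio = 0.08432 / 0.2106 = 0.4004.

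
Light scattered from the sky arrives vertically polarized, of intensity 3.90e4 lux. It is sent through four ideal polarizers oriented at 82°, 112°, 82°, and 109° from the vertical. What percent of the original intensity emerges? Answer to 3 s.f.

≈ 0.865%

I₁ = 3.90e4 lux · cos²(82°) = 755.4 lux.
I₂ = I₁ · cos²(30°) = 755.4 · 0.75 = 566.5 lux.
I₃ = I₂ · cos²(30°) = 566.5 · 0.75 = 424.9 lux.
I₄ = I₃ · cos²(27°) = 424.9 · 0.7939 = 337.3 lux.
That is 0.865% of the incident intensity.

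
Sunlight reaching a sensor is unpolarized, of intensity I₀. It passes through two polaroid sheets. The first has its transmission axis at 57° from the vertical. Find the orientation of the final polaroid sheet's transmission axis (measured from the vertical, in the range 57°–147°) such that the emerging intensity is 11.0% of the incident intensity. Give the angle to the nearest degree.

Unpolarized light through the first polarizer → I₁ = ½ I₀, now polarized at 57°.
Need I₂/I₀ = 0.11, so cos²(θ − 57°) = 0.11 / 0.5 = 0.22.
θ − 57° = arccos(√0.22) = 62.0°, giving θ ≈ 57 + 62.0 = 119.0°.

θ ≈ 119°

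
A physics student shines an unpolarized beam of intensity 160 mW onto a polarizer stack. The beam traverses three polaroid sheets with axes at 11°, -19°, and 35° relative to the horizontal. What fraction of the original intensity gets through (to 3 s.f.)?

I/I₀ ≈ 0.130

Unpolarized light through the first polarizer → I₁ = 160 mW/2 = 80 mW, polarized at 11°.
I₂ = I₁ · cos²(30°) = 80 · 0.75 = 60 mW.
I₃ = I₂ · cos²(54°) = 60 · 0.3455 = 20.73 mW.
Transmitted fraction = 0.1296.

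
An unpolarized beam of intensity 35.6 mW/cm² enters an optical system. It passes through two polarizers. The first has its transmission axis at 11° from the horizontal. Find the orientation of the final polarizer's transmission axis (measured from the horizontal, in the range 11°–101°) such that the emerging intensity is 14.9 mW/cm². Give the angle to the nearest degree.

Unpolarized light through the first polarizer → I₁ = ½ I₀, now polarized at 11°.
Target fraction: 14.9 / 35.6 mW/cm² = 0.4185 of I₀.
Need I₂/I₀ = 0.4185, so cos²(θ − 11°) = 0.4185 / 0.5 = 0.8371.
θ − 11° = arccos(√0.8371) = 23.8°, giving θ ≈ 11 + 23.8 = 34.8°.

θ ≈ 35°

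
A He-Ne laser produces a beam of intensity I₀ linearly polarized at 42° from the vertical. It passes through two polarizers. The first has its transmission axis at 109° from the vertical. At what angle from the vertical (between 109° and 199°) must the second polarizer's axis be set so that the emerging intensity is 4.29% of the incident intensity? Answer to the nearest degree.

θ ≈ 167°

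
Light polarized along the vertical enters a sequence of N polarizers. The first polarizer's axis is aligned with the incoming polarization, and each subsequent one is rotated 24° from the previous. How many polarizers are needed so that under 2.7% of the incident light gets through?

First polarizer is aligned with the polarization: full transmission.
Each further stage multiplies by cos²(24°) = 0.8346.
After N polarizers: T = 0.8346^(N−1). Require T < 0.027 ⇒ N−1 > ln(0.027)/ln(0.8346) = 19.97, so N−1 ≥ 20 and N = 21.
Check: N=21 gives T = 0.02687 < 0.027; N=20 gives T = 0.03219.

N = 21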